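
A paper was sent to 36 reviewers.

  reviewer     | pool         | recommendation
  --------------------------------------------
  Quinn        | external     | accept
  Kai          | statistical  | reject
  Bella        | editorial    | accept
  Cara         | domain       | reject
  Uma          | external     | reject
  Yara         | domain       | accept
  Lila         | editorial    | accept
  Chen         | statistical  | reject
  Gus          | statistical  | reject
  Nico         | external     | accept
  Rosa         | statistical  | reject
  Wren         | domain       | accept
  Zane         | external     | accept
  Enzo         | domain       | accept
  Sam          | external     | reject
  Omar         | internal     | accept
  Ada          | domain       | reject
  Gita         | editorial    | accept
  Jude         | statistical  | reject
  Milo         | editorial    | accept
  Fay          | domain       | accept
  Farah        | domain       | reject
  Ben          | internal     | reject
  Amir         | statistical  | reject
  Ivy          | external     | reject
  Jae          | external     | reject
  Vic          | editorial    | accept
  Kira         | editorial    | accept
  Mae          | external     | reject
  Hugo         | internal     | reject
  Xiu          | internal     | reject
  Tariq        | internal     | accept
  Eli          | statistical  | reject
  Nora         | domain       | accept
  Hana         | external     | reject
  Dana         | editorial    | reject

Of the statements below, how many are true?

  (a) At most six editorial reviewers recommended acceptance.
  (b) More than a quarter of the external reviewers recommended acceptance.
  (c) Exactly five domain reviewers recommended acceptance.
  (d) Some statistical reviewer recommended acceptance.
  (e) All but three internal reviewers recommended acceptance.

4

(a) editorial: |A| = 7, |A ∩ B| = 6; needs |A ∩ B| ≤ 6 — true.
(b) external: |A| = 9, |A ∩ B| = 3; needs |A ∩ B| / |A| > 1/4 — true.
(c) domain: |A| = 8, |A ∩ B| = 5; needs |A ∩ B| = 5 — true.
(d) statistical: |A| = 7, |A ∩ B| = 0; needs A ∩ B ≠ ∅ (|A ∩ B| ≥ 1) — false.
(e) internal: |A| = 5, |A ∩ B| = 2; needs |A ∖ B| = 3 — true.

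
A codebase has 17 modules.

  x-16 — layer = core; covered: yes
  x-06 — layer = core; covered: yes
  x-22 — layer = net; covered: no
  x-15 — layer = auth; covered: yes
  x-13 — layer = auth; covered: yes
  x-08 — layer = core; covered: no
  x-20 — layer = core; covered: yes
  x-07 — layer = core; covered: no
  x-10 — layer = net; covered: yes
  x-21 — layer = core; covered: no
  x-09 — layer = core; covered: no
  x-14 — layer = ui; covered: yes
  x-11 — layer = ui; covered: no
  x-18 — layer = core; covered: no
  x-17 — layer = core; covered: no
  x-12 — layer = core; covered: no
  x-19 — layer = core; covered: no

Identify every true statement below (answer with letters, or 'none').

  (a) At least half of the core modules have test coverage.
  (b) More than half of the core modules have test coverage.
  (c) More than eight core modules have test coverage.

none

|A| = 11, |A ∩ B| = 3, |A ∖ B| = 8.
(a) |A ∩ B| ≥ |A ∖ B|: fails.
(b) |A ∩ B| > |A ∖ B|: fails.
(c) |A ∩ B| > 8: fails.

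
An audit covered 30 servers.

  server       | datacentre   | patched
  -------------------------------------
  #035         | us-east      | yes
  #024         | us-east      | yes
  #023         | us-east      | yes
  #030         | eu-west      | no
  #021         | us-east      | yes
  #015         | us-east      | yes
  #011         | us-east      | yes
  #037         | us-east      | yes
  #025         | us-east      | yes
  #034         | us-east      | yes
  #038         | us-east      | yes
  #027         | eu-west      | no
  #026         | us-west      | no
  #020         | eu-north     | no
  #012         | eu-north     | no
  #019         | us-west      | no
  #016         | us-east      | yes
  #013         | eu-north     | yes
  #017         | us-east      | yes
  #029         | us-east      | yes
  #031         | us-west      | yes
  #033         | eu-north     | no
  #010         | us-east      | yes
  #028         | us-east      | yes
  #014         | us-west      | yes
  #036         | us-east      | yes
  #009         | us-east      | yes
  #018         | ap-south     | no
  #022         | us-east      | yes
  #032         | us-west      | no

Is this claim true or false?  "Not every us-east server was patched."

False

Truth condition: A ⊄ B (|A ∖ B| ≥ 1).
|A| = 18, |A ∩ B| = 18, |A ∖ B| = 0.
So the statement is false.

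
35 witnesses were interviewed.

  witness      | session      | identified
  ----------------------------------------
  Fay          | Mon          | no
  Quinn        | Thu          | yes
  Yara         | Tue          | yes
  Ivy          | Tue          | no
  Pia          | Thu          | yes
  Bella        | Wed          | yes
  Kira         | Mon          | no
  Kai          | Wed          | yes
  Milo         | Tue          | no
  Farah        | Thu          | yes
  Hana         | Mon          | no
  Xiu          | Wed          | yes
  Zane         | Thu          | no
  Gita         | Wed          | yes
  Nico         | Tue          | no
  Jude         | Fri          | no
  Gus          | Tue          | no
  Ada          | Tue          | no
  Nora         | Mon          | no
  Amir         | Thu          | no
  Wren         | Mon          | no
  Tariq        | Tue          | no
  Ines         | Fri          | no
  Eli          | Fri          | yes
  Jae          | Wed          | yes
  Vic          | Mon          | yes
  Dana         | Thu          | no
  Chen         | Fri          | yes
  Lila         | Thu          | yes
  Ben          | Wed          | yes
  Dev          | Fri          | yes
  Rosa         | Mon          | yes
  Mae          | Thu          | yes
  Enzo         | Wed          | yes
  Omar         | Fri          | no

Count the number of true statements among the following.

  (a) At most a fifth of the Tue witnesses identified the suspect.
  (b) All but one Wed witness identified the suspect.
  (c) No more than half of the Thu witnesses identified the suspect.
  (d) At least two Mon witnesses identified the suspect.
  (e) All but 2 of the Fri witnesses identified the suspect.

2

(a) Tue: |A| = 7, |A ∩ B| = 1; needs |A ∩ B| / |A| ≤ 1/5 — true.
(b) Wed: |A| = 7, |A ∩ B| = 7; needs |A ∖ B| = 1 — false.
(c) Thu: |A| = 8, |A ∩ B| = 5; needs |A ∩ B| ≤ |A ∖ B| — false.
(d) Mon: |A| = 7, |A ∩ B| = 2; needs |A ∩ B| ≥ 2 — true.
(e) Fri: |A| = 6, |A ∩ B| = 3; needs |A ∖ B| = 2 — false.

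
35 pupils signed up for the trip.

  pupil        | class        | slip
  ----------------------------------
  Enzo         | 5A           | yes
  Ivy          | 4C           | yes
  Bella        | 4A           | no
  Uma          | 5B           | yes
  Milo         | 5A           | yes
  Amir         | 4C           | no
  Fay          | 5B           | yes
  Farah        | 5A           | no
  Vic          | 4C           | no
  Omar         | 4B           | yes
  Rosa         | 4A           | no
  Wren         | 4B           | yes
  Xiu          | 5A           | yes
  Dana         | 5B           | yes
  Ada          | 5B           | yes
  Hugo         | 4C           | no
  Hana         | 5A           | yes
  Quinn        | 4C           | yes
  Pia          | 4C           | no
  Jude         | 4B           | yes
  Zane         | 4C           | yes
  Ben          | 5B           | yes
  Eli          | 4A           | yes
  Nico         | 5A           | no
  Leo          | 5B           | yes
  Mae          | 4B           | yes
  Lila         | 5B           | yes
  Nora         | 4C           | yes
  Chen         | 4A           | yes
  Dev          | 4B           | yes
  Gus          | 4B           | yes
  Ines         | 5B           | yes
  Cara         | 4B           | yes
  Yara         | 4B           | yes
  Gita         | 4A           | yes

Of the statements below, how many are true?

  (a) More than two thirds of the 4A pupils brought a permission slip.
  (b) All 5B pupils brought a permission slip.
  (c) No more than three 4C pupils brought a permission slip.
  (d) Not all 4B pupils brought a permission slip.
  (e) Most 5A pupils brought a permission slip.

(a) 4A: |A| = 5, |A ∩ B| = 3; needs |A ∩ B| / |A| > 2/3 — false.
(b) 5B: |A| = 8, |A ∩ B| = 8; needs A ⊆ B, i.e. every element of A is in B (|A ∖ B| = 0) — true.
(c) 4C: |A| = 8, |A ∩ B| = 4; needs |A ∩ B| ≤ 3 — false.
(d) 4B: |A| = 8, |A ∩ B| = 8; needs A ⊄ B (|A ∖ B| ≥ 1) — false.
(e) 5A: |A| = 6, |A ∩ B| = 4; needs |A ∩ B| > |A ∖ B| — true.

2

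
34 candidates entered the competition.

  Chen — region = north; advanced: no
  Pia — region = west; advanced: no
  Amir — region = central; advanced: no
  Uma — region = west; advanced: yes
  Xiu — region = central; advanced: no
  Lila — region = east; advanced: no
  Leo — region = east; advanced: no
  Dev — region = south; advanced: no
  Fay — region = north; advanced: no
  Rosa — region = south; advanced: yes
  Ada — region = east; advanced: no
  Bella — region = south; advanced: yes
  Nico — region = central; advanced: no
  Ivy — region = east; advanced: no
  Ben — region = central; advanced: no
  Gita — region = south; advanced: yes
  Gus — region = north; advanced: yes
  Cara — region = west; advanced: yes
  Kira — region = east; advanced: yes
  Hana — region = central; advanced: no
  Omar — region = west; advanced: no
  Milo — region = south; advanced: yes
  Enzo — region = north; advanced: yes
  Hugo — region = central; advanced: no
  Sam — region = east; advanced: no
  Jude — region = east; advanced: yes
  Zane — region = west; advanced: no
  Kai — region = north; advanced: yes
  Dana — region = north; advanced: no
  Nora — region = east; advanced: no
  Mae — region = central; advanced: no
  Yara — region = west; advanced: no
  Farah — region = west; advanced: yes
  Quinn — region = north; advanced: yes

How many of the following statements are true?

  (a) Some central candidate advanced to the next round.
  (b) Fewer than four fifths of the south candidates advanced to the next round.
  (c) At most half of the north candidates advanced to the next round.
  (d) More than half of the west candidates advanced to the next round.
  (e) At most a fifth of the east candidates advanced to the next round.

0

(a) central: |A| = 7, |A ∩ B| = 0; needs A ∩ B ≠ ∅ (|A ∩ B| ≥ 1) — false.
(b) south: |A| = 5, |A ∩ B| = 4; needs |A ∩ B| / |A| < 4/5 — false.
(c) north: |A| = 7, |A ∩ B| = 4; needs |A ∩ B| ≤ |A ∖ B| — false.
(d) west: |A| = 7, |A ∩ B| = 3; needs |A ∩ B| > |A ∖ B| — false.
(e) east: |A| = 8, |A ∩ B| = 2; needs |A ∩ B| / |A| ≤ 1/5 — false.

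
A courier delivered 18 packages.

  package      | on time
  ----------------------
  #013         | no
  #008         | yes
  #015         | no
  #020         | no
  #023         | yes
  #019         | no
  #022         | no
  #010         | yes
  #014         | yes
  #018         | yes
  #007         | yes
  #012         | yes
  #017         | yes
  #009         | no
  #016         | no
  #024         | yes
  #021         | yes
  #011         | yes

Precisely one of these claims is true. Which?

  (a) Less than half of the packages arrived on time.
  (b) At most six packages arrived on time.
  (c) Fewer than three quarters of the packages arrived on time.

(c)

|A| = 18, |A ∩ B| = 11, |A ∖ B| = 7.
(a) requires |A ∩ B| < |A ∖ B|: false.
(b) requires |A ∩ B| ≤ 6: false.
(c) requires |A ∩ B| / |A| < 3/4: true.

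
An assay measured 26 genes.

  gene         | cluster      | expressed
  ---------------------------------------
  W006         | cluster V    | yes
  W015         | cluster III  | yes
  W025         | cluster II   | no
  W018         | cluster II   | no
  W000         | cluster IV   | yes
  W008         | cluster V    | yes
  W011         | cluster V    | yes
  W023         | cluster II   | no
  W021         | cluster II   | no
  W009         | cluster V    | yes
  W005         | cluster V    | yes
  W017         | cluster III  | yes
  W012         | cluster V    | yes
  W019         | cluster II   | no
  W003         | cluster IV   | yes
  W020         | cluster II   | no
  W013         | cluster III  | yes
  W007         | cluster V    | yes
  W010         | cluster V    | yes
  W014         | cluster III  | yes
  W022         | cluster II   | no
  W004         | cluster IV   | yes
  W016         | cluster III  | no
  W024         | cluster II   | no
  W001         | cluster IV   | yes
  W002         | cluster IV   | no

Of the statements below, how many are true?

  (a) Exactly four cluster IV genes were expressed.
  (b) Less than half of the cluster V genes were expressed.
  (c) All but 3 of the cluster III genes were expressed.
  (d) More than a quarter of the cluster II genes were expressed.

(a) cluster IV: |A| = 5, |A ∩ B| = 4; needs |A ∩ B| = 4 — true.
(b) cluster V: |A| = 8, |A ∩ B| = 8; needs |A ∩ B| < |A ∖ B| — false.
(c) cluster III: |A| = 5, |A ∩ B| = 4; needs |A ∖ B| = 3 — false.
(d) cluster II: |A| = 8, |A ∩ B| = 0; needs |A ∩ B| / |A| > 1/4 — false.

1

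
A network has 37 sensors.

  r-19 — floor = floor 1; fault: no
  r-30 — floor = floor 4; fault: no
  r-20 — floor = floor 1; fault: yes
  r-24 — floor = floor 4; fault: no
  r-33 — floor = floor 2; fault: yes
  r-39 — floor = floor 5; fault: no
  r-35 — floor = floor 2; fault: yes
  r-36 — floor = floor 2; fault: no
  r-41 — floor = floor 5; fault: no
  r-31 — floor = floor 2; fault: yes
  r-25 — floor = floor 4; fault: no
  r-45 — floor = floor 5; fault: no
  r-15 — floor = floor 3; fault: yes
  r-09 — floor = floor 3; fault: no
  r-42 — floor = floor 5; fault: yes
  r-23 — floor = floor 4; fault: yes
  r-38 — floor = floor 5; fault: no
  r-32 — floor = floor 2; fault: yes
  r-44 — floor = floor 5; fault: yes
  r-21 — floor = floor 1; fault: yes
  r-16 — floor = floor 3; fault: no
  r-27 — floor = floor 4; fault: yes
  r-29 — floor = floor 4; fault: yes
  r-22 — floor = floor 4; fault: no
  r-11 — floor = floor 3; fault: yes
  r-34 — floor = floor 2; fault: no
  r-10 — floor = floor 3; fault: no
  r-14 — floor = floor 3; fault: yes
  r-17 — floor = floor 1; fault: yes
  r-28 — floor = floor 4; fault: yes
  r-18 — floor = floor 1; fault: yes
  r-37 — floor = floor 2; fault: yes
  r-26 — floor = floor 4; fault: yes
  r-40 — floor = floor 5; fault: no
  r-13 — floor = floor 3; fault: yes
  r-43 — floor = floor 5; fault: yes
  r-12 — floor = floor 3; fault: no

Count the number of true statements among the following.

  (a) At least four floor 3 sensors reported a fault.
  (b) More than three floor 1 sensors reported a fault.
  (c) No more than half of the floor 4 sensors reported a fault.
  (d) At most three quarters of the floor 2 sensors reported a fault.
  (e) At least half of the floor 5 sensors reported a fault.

(a) floor 3: |A| = 8, |A ∩ B| = 4; needs |A ∩ B| ≥ 4 — true.
(b) floor 1: |A| = 5, |A ∩ B| = 4; needs |A ∩ B| > 3 — true.
(c) floor 4: |A| = 9, |A ∩ B| = 5; needs |A ∩ B| ≤ |A ∖ B| — false.
(d) floor 2: |A| = 7, |A ∩ B| = 5; needs |A ∩ B| / |A| ≤ 3/4 — true.
(e) floor 5: |A| = 8, |A ∩ B| = 3; needs |A ∩ B| ≥ |A ∖ B| — false.

3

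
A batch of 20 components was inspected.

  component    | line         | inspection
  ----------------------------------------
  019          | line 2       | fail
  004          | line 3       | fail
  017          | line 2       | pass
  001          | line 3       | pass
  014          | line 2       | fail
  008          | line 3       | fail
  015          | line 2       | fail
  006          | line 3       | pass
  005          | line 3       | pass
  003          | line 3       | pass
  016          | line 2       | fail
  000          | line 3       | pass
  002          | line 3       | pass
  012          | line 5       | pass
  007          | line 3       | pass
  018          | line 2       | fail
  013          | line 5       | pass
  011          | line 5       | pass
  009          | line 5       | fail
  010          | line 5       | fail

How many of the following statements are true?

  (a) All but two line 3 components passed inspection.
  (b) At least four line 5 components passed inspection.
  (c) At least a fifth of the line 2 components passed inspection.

1

(a) line 3: |A| = 9, |A ∩ B| = 7; needs |A ∖ B| = 2 — true.
(b) line 5: |A| = 5, |A ∩ B| = 3; needs |A ∩ B| ≥ 4 — false.
(c) line 2: |A| = 6, |A ∩ B| = 1; needs |A ∩ B| / |A| ≥ 1/5 — false.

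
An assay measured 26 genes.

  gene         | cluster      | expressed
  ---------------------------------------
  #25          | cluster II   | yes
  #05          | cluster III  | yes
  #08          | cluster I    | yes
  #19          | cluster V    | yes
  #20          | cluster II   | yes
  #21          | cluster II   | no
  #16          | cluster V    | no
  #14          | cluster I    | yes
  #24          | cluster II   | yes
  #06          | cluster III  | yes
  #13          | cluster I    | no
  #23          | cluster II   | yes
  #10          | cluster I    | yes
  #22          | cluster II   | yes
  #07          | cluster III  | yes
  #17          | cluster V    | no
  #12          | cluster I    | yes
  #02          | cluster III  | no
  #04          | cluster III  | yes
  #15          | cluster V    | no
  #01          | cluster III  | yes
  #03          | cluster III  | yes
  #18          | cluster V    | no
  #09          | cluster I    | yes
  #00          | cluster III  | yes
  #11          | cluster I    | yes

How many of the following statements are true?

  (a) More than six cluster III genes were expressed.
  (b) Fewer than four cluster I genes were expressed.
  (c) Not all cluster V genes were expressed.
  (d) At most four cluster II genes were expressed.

(a) cluster III: |A| = 8, |A ∩ B| = 7; needs |A ∩ B| > 6 — true.
(b) cluster I: |A| = 7, |A ∩ B| = 6; needs |A ∩ B| < 4 — false.
(c) cluster V: |A| = 5, |A ∩ B| = 1; needs A ⊄ B (|A ∖ B| ≥ 1) — true.
(d) cluster II: |A| = 6, |A ∩ B| = 5; needs |A ∩ B| ≤ 4 — false.

2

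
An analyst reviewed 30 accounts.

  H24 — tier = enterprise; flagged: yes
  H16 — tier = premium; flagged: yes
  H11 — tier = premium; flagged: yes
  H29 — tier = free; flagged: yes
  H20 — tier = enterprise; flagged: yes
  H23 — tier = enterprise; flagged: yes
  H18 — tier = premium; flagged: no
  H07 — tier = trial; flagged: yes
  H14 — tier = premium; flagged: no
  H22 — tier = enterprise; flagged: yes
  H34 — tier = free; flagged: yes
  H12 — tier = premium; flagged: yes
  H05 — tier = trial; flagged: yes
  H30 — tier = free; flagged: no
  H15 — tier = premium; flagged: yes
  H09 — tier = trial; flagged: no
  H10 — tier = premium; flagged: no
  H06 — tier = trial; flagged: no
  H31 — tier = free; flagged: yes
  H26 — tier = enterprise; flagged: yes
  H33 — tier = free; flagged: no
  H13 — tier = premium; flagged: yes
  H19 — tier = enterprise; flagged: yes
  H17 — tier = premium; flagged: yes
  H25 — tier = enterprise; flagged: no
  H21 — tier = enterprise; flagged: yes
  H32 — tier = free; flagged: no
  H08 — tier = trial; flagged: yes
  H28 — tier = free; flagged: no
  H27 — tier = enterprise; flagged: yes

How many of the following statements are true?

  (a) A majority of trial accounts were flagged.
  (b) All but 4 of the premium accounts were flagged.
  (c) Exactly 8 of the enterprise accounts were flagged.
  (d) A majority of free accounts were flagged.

2

(a) trial: |A| = 5, |A ∩ B| = 3; needs |A ∩ B| > |A ∖ B| — true.
(b) premium: |A| = 9, |A ∩ B| = 6; needs |A ∖ B| = 4 — false.
(c) enterprise: |A| = 9, |A ∩ B| = 8; needs |A ∩ B| = 8 — true.
(d) free: |A| = 7, |A ∩ B| = 3; needs |A ∩ B| > |A ∖ B| — false.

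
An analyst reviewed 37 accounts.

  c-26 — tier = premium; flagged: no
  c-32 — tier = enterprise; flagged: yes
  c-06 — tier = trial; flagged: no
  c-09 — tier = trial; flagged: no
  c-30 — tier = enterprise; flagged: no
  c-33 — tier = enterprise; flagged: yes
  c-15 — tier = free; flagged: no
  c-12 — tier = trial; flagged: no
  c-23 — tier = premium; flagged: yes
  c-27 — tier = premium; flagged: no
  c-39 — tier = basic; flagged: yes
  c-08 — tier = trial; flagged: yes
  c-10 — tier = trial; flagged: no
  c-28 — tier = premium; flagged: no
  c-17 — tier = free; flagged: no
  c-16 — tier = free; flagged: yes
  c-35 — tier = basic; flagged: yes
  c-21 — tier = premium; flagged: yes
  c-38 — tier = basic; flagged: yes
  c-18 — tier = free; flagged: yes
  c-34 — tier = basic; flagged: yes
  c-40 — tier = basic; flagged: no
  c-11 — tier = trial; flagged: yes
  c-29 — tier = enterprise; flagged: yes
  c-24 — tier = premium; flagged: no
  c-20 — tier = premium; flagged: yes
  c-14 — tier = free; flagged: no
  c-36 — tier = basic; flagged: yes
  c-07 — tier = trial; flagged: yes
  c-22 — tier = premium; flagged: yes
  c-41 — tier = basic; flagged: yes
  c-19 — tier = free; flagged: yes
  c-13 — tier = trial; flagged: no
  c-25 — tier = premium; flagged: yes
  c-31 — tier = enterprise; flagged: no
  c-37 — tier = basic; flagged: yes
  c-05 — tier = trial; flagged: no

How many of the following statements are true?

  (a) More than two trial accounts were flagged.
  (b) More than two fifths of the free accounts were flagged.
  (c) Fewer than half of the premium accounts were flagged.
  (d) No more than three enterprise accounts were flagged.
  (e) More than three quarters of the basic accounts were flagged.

(a) trial: |A| = 9, |A ∩ B| = 3; needs |A ∩ B| > 2 — true.
(b) free: |A| = 6, |A ∩ B| = 3; needs |A ∩ B| / |A| > 2/5 — true.
(c) premium: |A| = 9, |A ∩ B| = 5; needs |A ∩ B| < |A ∖ B| — false.
(d) enterprise: |A| = 5, |A ∩ B| = 3; needs |A ∩ B| ≤ 3 — true.
(e) basic: |A| = 8, |A ∩ B| = 7; needs |A ∩ B| / |A| > 3/4 — true.

4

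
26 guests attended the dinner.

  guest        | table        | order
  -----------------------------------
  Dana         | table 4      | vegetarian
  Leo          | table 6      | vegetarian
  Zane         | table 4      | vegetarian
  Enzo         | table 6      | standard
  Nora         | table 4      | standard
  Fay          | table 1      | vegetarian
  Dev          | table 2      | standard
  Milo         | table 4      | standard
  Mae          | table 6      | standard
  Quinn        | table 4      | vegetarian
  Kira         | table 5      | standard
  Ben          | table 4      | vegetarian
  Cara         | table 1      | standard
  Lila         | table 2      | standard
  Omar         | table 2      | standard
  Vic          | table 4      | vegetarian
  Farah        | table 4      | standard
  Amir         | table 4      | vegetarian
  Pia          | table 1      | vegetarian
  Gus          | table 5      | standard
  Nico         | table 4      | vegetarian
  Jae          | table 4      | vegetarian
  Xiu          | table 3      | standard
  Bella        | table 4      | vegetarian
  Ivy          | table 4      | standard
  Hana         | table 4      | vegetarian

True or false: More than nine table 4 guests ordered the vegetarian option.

The determiner here denotes the relation: |A ∩ B| > 9.
A (the restrictor) = {Dana, Zane, Nora, Milo, Quinn, Ben, Vic, Farah, Amir, Nico, Jae, Bella, Ivy, Hana}, |A| = 14.
A ∩ B = {Dana, Zane, Quinn, Ben, Vic, Amir, Nico, Jae, Bella, Hana}, so |A ∩ B| = 10.
|A ∩ B| = 10, so the statement is true.

True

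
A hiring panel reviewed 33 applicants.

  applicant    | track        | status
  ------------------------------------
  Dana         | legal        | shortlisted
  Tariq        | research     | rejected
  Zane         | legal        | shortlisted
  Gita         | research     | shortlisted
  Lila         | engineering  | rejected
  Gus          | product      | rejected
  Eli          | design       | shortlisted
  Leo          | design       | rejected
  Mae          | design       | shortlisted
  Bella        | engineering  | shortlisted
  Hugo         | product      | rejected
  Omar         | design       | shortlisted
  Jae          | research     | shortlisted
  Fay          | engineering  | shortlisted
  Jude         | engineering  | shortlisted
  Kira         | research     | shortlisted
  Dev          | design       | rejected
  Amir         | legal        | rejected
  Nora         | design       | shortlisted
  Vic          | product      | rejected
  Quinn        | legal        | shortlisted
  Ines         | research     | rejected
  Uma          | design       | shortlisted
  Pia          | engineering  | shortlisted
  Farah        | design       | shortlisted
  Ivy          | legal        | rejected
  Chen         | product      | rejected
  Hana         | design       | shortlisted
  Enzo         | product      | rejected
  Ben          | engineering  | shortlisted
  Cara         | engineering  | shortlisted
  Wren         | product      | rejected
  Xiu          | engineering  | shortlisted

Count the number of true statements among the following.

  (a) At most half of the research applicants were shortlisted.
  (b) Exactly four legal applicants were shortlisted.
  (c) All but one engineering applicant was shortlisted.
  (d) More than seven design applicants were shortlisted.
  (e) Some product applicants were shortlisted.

1

(a) research: |A| = 5, |A ∩ B| = 3; needs |A ∩ B| ≤ |A ∖ B| — false.
(b) legal: |A| = 5, |A ∩ B| = 3; needs |A ∩ B| = 4 — false.
(c) engineering: |A| = 8, |A ∩ B| = 7; needs |A ∖ B| = 1 — true.
(d) design: |A| = 9, |A ∩ B| = 7; needs |A ∩ B| > 7 — false.
(e) product: |A| = 6, |A ∩ B| = 0; needs A ∩ B ≠ ∅ (|A ∩ B| ≥ 1) — false.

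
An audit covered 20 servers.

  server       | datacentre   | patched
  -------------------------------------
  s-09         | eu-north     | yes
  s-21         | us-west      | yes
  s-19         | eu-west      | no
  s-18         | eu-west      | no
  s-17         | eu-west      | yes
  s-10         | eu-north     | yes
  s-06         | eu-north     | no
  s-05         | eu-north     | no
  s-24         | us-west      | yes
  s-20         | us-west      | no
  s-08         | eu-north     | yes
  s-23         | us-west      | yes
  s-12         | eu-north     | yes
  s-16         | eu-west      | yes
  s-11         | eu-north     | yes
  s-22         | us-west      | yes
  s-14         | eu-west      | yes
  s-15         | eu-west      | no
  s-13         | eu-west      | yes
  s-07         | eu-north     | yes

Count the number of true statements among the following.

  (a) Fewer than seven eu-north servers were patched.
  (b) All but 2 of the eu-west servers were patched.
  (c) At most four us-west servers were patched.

(a) eu-north: |A| = 8, |A ∩ B| = 6; needs |A ∩ B| < 7 — true.
(b) eu-west: |A| = 7, |A ∩ B| = 4; needs |A ∖ B| = 2 — false.
(c) us-west: |A| = 5, |A ∩ B| = 4; needs |A ∩ B| ≤ 4 — true.

2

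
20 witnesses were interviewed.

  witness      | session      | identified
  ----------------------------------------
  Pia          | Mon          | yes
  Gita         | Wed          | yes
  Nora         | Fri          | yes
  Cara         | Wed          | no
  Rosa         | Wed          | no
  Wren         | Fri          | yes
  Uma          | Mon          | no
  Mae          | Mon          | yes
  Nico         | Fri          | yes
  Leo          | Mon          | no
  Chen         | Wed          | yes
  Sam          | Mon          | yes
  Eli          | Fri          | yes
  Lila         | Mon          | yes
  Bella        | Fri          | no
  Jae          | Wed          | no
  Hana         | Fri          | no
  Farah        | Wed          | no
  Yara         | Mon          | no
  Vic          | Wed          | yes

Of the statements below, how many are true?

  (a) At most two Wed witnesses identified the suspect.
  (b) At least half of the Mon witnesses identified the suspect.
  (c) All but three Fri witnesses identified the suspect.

(a) Wed: |A| = 7, |A ∩ B| = 3; needs |A ∩ B| ≤ 2 — false.
(b) Mon: |A| = 7, |A ∩ B| = 4; needs |A ∩ B| ≥ |A ∖ B| — true.
(c) Fri: |A| = 6, |A ∩ B| = 4; needs |A ∖ B| = 3 — false.

1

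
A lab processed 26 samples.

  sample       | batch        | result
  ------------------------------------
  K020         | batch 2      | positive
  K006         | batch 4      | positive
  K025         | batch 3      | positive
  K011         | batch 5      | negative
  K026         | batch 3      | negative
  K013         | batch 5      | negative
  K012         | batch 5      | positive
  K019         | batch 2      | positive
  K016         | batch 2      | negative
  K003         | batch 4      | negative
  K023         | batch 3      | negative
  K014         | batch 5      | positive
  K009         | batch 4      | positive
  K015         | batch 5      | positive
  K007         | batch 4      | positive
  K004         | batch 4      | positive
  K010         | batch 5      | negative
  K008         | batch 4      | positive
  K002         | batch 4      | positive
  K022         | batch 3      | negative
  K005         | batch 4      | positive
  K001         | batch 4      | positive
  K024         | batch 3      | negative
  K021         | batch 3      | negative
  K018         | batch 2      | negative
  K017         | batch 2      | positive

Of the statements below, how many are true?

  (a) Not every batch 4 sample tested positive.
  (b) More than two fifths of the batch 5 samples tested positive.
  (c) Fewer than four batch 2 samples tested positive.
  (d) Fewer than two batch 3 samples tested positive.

4

(a) batch 4: |A| = 9, |A ∩ B| = 8; needs A ⊄ B (|A ∖ B| ≥ 1) — true.
(b) batch 5: |A| = 6, |A ∩ B| = 3; needs |A ∩ B| / |A| > 2/5 — true.
(c) batch 2: |A| = 5, |A ∩ B| = 3; needs |A ∩ B| < 4 — true.
(d) batch 3: |A| = 6, |A ∩ B| = 1; needs |A ∩ B| < 2 — true.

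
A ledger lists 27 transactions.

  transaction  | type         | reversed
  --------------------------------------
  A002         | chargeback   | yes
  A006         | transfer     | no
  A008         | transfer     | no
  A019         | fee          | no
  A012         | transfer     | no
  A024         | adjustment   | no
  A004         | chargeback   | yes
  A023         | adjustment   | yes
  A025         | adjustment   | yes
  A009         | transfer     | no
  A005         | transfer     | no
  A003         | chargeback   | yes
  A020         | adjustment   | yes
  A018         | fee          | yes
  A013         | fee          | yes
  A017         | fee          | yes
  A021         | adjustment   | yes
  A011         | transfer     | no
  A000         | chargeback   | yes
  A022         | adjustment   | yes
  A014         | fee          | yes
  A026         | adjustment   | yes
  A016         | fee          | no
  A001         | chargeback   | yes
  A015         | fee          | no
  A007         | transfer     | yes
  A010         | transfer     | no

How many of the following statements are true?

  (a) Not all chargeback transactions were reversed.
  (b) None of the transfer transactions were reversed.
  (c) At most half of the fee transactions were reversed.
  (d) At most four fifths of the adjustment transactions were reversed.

0

(a) chargeback: |A| = 5, |A ∩ B| = 5; needs A ⊄ B (|A ∖ B| ≥ 1) — false.
(b) transfer: |A| = 8, |A ∩ B| = 1; needs A ∩ B = ∅ (|A ∩ B| = 0) — false.
(c) fee: |A| = 7, |A ∩ B| = 4; needs |A ∩ B| ≤ |A ∖ B| — false.
(d) adjustment: |A| = 7, |A ∩ B| = 6; needs |A ∩ B| / |A| ≤ 4/5 — false.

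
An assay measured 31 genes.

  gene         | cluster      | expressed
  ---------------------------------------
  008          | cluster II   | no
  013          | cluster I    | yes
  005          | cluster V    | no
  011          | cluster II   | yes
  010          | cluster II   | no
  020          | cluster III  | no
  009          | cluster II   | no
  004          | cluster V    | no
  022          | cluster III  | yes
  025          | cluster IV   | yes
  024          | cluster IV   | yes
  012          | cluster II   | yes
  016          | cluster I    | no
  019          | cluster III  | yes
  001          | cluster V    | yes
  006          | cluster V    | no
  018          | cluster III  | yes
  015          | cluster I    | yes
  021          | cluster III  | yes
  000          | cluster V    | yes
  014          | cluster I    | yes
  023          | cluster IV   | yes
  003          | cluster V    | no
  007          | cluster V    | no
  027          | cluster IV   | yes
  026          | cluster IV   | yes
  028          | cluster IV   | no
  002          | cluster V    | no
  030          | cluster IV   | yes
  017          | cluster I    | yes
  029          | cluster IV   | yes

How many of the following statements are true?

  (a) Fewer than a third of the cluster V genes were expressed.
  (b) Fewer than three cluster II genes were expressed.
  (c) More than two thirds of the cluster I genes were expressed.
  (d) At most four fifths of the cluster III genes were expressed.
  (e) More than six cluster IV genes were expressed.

(a) cluster V: |A| = 8, |A ∩ B| = 2; needs |A ∩ B| / |A| < 1/3 — true.
(b) cluster II: |A| = 5, |A ∩ B| = 2; needs |A ∩ B| < 3 — true.
(c) cluster I: |A| = 5, |A ∩ B| = 4; needs |A ∩ B| / |A| > 2/3 — true.
(d) cluster III: |A| = 5, |A ∩ B| = 4; needs |A ∩ B| / |A| ≤ 4/5 — true.
(e) cluster IV: |A| = 8, |A ∩ B| = 7; needs |A ∩ B| > 6 — true.

5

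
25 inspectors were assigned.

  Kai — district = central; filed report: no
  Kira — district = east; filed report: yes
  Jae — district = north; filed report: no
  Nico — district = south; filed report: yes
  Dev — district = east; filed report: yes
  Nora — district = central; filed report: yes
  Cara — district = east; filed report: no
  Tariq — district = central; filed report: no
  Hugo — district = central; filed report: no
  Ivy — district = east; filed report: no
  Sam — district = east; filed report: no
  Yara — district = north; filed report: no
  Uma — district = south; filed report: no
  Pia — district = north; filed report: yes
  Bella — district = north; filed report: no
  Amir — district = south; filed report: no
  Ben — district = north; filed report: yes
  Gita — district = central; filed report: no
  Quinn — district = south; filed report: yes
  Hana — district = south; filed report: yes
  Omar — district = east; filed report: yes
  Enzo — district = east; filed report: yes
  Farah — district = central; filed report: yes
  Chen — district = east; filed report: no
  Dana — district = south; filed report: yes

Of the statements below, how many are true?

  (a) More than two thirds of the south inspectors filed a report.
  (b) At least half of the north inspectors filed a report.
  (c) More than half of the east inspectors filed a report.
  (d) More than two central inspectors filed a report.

(a) south: |A| = 6, |A ∩ B| = 4; needs |A ∩ B| / |A| > 2/3 — false.
(b) north: |A| = 5, |A ∩ B| = 2; needs |A ∩ B| ≥ |A ∖ B| — false.
(c) east: |A| = 8, |A ∩ B| = 4; needs |A ∩ B| > |A ∖ B| — false.
(d) central: |A| = 6, |A ∩ B| = 2; needs |A ∩ B| > 2 — false.

0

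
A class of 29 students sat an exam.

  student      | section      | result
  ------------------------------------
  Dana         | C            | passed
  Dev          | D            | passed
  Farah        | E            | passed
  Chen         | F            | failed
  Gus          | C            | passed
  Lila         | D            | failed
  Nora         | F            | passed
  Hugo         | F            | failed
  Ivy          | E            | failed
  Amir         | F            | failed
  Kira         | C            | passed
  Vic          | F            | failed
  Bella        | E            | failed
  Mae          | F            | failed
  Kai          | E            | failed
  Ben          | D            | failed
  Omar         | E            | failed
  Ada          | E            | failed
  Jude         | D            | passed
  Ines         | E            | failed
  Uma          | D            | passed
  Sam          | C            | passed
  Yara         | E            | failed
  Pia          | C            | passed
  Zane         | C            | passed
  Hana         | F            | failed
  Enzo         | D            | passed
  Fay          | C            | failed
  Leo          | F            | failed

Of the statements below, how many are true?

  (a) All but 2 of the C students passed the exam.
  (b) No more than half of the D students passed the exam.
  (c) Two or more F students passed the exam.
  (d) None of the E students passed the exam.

(a) C: |A| = 7, |A ∩ B| = 6; needs |A ∖ B| = 2 — false.
(b) D: |A| = 6, |A ∩ B| = 4; needs |A ∩ B| ≤ |A ∖ B| — false.
(c) F: |A| = 8, |A ∩ B| = 1; needs |A ∩ B| ≥ 2 — false.
(d) E: |A| = 8, |A ∩ B| = 1; needs A ∩ B = ∅ (|A ∩ B| = 0) — false.

0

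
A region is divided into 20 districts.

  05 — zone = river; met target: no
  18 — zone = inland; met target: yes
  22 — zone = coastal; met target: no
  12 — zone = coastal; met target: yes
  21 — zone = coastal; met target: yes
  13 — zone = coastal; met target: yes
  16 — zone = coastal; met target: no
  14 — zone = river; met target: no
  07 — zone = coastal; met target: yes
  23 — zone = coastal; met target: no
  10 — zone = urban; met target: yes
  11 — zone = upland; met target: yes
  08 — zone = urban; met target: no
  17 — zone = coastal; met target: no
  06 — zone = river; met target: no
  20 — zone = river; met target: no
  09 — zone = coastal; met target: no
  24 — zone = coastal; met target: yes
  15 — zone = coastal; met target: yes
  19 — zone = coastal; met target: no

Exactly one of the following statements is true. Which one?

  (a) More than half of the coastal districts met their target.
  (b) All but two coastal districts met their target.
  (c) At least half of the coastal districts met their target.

(c)

|A| = 12, |A ∩ B| = 6, |A ∖ B| = 6.
(a) requires |A ∩ B| > |A ∖ B|: false.
(b) requires |A ∖ B| = 2: false.
(c) requires |A ∩ B| ≥ |A ∖ B|: true.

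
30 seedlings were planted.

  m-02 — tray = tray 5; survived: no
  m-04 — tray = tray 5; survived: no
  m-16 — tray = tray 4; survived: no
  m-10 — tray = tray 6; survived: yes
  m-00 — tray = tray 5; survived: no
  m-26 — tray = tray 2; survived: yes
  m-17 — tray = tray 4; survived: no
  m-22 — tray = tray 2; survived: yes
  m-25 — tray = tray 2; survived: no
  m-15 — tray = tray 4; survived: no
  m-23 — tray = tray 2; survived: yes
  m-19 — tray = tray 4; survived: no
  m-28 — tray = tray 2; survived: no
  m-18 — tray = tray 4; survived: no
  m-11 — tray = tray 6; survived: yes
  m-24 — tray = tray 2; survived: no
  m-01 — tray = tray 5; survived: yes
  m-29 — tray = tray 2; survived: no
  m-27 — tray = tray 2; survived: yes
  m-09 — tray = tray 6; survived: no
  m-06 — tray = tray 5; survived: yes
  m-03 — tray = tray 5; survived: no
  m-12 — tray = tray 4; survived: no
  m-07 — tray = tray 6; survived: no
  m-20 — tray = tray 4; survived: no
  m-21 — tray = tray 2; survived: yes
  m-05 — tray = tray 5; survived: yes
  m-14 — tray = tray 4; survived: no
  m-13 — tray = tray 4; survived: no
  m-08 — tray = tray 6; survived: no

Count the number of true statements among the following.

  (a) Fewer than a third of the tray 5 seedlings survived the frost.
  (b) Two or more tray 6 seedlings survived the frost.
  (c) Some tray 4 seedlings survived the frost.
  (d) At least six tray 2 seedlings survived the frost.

1

(a) tray 5: |A| = 7, |A ∩ B| = 3; needs |A ∩ B| / |A| < 1/3 — false.
(b) tray 6: |A| = 5, |A ∩ B| = 2; needs |A ∩ B| ≥ 2 — true.
(c) tray 4: |A| = 9, |A ∩ B| = 0; needs A ∩ B ≠ ∅ (|A ∩ B| ≥ 1) — false.
(d) tray 2: |A| = 9, |A ∩ B| = 5; needs |A ∩ B| ≥ 6 — false.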